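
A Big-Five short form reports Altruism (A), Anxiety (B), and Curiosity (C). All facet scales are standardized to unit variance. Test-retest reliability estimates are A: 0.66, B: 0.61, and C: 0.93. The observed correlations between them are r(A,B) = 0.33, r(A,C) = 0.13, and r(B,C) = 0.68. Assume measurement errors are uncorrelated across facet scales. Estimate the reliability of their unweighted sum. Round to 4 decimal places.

0.8485

Var(A+B+C) = 3 + 2·[0.33 + 0.13 + 0.68] = 3 + 2.28 = 5.28.
Because errors are independent across components, Cov(Tᵢ,Tⱼ) = Cov(Xᵢ,Xⱼ); the off-diagonal part of the true-score variance is the same as above.
True-score variance = [0.66 + 0.61 + 0.93] + 2.28 = 2.2 + 2.28 = 4.48.
Reliability = 4.48 / 5.28 = 0.8485.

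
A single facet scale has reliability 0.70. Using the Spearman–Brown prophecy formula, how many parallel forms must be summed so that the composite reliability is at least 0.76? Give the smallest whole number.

k ≥ ρ*(1−ρ₁)/(ρ₁(1−ρ*)) = 0.76·0.30 / (0.70·0.24) = 1.357.
Smallest integer k = 2.

2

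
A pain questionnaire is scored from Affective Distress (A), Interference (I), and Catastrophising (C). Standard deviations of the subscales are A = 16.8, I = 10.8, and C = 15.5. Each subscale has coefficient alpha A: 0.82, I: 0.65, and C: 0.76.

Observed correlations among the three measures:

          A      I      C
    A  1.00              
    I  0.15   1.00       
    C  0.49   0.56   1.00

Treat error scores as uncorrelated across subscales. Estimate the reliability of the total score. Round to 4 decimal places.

0.8686

Var(A+I+C) = 16.8² + 10.8² + 15.5² + 2·[16.8·10.8·0.15 + 16.8·15.5·0.49 + 10.8·15.5·0.56] = 639.13 + 497.112 = 1136.24.
Because errors are independent across components, Cov(Tᵢ,Tⱼ) = Cov(Xᵢ,Xⱼ); the off-diagonal part of the true-score variance is the same as above.
True-score variance = [16.8²·0.82 + 10.8²·0.65 + 15.5²·0.76] + 497.112 = 489.843 + 497.112 = 986.955.
Reliability = 986.955 / 1136.24 = 0.8686.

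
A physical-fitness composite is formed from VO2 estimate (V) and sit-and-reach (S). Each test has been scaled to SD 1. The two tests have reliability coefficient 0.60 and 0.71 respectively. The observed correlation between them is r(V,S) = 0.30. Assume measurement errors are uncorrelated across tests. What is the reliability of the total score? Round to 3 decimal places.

0.735

Var(V+S) = 2 + 2·[0.30] = 2 + 0.6 = 2.6.
With uncorrelated errors the cross-covariances are all true-score covariance, so they carry over unchanged; only the diagonal terms shrink to ρᵢσᵢ².
True-score variance = [0.60 + 0.71] + 0.6 = 1.31 + 0.6 = 1.91.
Reliability = 1.91 / 2.6 = 0.735.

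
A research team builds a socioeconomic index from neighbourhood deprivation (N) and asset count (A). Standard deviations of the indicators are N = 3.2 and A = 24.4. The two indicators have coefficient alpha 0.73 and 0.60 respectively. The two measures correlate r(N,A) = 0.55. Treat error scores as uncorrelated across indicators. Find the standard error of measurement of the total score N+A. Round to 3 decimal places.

15.521

Var(total) = 605.6 + 85.888 = 691.488.
True-score variance = 364.691 + 85.888 = 450.579, so reliability = 0.6516.
Error variance = 691.488 − 450.579 = 240.909; SEM = √240.909 = 15.521.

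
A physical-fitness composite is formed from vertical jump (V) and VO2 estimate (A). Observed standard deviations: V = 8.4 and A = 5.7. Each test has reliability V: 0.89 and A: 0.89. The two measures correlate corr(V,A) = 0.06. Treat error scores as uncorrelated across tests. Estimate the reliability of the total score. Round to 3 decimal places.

0.896

Var(V+A) = 8.4² + 5.7² + 2·[8.4·5.7·0.06] = 103.05 + 5.7456 = 108.796.
With uncorrelated errors the cross-covariances are all true-score covariance, so they carry over unchanged; only the diagonal terms shrink to ρᵢσᵢ².
True-score variance = [8.4²·0.89 + 5.7²·0.89] + 5.7456 = 91.7145 + 5.7456 = 97.4601.
Reliability = 97.4601 / 108.796 = 0.896.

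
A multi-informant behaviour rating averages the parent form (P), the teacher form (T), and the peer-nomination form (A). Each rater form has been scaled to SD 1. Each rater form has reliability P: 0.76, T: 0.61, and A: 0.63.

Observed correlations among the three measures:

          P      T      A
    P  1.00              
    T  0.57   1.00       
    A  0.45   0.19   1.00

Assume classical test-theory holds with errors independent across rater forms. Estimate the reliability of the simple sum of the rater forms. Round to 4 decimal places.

Var(P+T+A) = 3 + 2·[0.57 + 0.45 + 0.19] = 3 + 2.42 = 5.42.
Because errors are independent across components, Cov(Tᵢ,Tⱼ) = Cov(Xᵢ,Xⱼ); the off-diagonal part of the true-score variance is the same as above.
True-score variance = [0.76 + 0.61 + 0.63] + 2.42 = 2 + 2.42 = 4.42.
Reliability = 4.42 / 5.42 = 0.8155.

0.8155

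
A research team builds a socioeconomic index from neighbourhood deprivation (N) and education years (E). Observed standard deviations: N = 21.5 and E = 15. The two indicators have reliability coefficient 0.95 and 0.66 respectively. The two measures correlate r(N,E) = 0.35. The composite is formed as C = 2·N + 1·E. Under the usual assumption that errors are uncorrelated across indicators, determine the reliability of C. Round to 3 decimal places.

Var(C) = 2²·21.5² + 15² + 2·[2·21.5·15·0.35] = 2074 + 451.5 = 2525.5.
Because errors are independent across components, Cov(Tᵢ,Tⱼ) = Cov(Xᵢ,Xⱼ); the off-diagonal part of the true-score variance is the same as above.
True-score variance = [2²·21.5²·0.95 + 15²·0.66] + 451.5 = 1905.05 + 451.5 = 2356.55.
Reliability = 2356.55 / 2525.5 = 0.933.

0.933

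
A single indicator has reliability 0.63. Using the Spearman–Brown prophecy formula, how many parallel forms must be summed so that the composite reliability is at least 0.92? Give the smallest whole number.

7

k ≥ ρ*(1−ρ₁)/(ρ₁(1−ρ*)) = 0.92·0.37 / (0.63·0.08) = 6.754.
Smallest integer k = 7.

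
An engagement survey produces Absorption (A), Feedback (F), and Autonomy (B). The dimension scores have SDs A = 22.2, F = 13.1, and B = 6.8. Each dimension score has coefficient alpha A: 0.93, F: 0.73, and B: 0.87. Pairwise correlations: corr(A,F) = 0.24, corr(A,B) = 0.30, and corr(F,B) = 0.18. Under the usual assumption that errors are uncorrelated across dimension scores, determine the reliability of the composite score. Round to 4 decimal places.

Var(A+F+B) = 22.2² + 13.1² + 6.8² + 2·[22.2·13.1·0.24 + 22.2·6.8·0.30 + 13.1·6.8·0.18] = 710.69 + 262.238 = 972.928.
Under uncorrelated errors the observed covariances equal the true-score covariances, so only the own-variance terms attenuate.
True-score variance = [22.2²·0.93 + 13.1²·0.73 + 6.8²·0.87] + 262.238 = 623.845 + 262.238 = 886.084.
Reliability = 886.084 / 972.928 = 0.9107.

0.9107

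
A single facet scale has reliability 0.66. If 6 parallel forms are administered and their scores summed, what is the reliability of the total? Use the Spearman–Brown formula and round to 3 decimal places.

ρ_k = kρ / (1 + (k−1)ρ) = 6·0.66 / (1 + 5·0.66) = 3.960 / 4.300 = 0.921.

0.921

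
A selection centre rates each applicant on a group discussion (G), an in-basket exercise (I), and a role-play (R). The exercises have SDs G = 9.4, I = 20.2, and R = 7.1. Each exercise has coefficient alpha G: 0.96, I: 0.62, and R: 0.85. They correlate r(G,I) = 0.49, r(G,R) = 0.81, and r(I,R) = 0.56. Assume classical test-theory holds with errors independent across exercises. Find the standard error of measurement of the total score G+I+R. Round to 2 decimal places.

Var(total) = 546.81 + 454.832 = 1001.64.
True-score variance = 380.659 + 454.832 = 835.49, so reliability = 0.8341.
Error variance = 1001.64 − 835.49 = 166.151; SEM = √166.151 = 12.89.

12.89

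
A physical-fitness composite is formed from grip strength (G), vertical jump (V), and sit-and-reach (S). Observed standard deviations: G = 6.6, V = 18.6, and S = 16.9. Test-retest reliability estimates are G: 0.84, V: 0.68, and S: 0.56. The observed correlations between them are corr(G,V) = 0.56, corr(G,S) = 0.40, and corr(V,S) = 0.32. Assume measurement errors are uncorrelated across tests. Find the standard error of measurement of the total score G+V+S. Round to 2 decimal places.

15.60

Var(total) = 675.13 + 427.901 = 1103.03.
True-score variance = 431.785 + 427.901 = 859.686, so reliability = 0.7794.
Error variance = 1103.03 − 859.686 = 243.345; SEM = √243.345 = 15.60.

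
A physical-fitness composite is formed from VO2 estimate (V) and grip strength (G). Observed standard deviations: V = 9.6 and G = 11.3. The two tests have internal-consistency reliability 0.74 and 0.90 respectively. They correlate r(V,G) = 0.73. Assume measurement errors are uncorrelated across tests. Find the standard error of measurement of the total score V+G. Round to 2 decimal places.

Var(total) = 219.85 + 158.381 = 378.231.
True-score variance = 183.119 + 158.381 = 341.5, so reliability = 0.9029.
Error variance = 378.231 − 341.5 = 36.7306; SEM = √36.7306 = 6.06.

6.06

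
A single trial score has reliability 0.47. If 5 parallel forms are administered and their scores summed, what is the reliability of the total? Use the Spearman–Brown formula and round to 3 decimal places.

0.816

ρ_k = kρ / (1 + (k−1)ρ) = 5·0.47 / (1 + 4·0.47) = 2.350 / 2.880 = 0.816.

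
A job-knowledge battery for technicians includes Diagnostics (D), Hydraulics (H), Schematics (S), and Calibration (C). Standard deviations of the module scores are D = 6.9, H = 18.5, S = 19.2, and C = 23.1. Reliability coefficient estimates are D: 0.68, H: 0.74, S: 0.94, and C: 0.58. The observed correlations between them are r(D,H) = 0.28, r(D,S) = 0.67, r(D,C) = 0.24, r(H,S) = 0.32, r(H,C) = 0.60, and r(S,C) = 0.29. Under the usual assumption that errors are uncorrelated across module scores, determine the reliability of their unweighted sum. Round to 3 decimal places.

0.866

Var(D+H+S+C) = 6.9² + 18.5² + 19.2² + 23.1² + 2·[6.9·18.5·0.28 + 6.9·19.2·0.67 + 6.9·23.1·0.24 + 18.5·19.2·0.32 + 18.5·23.1·0.60 + 19.2·23.1·0.29] = 1292.11 + 1322.9 = 2615.01.
Because errors are independent across components, Cov(Tᵢ,Tⱼ) = Cov(Xᵢ,Xⱼ); the off-diagonal part of the true-score variance is the same as above.
True-score variance = [6.9²·0.68 + 18.5²·0.74 + 19.2²·0.94 + 23.1²·0.58] + 1322.9 = 941.655 + 1322.9 = 2264.56.
Reliability = 2264.56 / 2615.01 = 0.866.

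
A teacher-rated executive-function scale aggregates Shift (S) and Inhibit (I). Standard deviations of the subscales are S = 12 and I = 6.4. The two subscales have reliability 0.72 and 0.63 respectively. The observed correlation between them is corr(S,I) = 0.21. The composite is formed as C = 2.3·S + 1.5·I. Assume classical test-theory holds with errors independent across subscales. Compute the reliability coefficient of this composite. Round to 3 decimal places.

Var(C) = 2.3²·12² + 1.5²·6.4² + 2·[3.45·12·6.4·0.21] = 853.92 + 111.283 = 965.203.
With uncorrelated errors the cross-covariances are all true-score covariance, so they carry over unchanged; only the diagonal terms shrink to ρᵢσᵢ².
True-score variance = [2.3²·12²·0.72 + 1.5²·6.4²·0.63] + 111.283 = 606.528 + 111.283 = 717.811.
Reliability = 717.811 / 965.203 = 0.744.

0.744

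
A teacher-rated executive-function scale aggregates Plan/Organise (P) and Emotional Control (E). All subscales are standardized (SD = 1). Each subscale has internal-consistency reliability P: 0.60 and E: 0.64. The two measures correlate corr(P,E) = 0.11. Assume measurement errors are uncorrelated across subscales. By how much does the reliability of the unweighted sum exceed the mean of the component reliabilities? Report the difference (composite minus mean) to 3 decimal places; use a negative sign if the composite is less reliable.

0.038

Var(sum) = 2 + 0.22 = 2.22; true-score variance = 1.24 + 0.22 = 1.46; composite reliability = 0.6577.
Mean component reliability = 0.6200.
Difference = 0.6577 − 0.6200 = 0.038.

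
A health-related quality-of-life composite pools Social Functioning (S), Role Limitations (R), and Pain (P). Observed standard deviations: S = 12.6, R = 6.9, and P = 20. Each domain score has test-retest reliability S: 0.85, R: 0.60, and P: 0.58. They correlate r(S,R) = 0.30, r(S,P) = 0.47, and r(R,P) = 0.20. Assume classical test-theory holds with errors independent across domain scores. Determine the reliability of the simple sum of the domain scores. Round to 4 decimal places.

0.7782

Var(S+R+P) = 12.6² + 6.9² + 20² + 2·[12.6·6.9·0.30 + 12.6·20·0.47 + 6.9·20·0.20] = 606.37 + 344.244 = 950.614.
With uncorrelated errors the cross-covariances are all true-score covariance, so they carry over unchanged; only the diagonal terms shrink to ρᵢσᵢ².
True-score variance = [12.6²·0.85 + 6.9²·0.60 + 20²·0.58] + 344.244 = 395.512 + 344.244 = 739.756.
Reliability = 739.756 / 950.614 = 0.7782.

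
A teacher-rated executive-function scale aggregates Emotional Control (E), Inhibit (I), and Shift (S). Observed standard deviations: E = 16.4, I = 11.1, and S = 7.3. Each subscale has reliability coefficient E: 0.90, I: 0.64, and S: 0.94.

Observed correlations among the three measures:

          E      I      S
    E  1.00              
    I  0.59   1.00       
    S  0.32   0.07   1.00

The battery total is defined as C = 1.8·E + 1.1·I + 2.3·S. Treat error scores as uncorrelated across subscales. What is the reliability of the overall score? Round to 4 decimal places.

Var(C) = 1.8²·16.4² + 1.1²·11.1² + 2.3²·7.3² + 2·[1.98·16.4·11.1·0.59 + 4.14·16.4·7.3·0.32 + 2.53·11.1·7.3·0.07] = 1302.42 + 771.229 = 2073.65.
Under uncorrelated errors the observed covariances equal the true-score covariances, so only the own-variance terms attenuate.
True-score variance = [1.8²·16.4²·0.90 + 1.1²·11.1²·0.64 + 2.3²·7.3²·0.94] + 771.229 = 1144.69 + 771.229 = 1915.92.
Reliability = 1915.92 / 2073.65 = 0.9239.

0.9239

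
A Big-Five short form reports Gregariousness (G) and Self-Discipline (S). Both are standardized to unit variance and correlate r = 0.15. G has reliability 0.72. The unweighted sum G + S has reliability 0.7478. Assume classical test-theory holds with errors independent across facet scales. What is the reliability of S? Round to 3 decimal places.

Var(G+S) = 2 + 2·0.15 = 2.300.
True-score variance = ρ_G + ρ_S + 2·0.15, so 0.7478 = (0.72 + ρ_S + 0.30) / 2.300.
ρ_S = 0.7478·2.300 − 0.72 − 0.30 = 0.700.

0.700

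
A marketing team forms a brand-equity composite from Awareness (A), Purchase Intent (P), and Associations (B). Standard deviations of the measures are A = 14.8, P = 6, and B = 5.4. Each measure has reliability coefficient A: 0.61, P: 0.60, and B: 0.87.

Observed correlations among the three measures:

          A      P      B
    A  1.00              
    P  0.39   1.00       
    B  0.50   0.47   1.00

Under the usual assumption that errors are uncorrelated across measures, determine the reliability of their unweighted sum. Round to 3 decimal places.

Var(A+P+B) = 14.8² + 6² + 5.4² + 2·[14.8·6·0.39 + 14.8·5.4·0.50 + 6·5.4·0.47] = 284.2 + 179.64 = 463.84.
Under uncorrelated errors the observed covariances equal the true-score covariances, so only the own-variance terms attenuate.
True-score variance = [14.8²·0.61 + 6²·0.60 + 5.4²·0.87] + 179.64 = 180.584 + 179.64 = 360.224.
Reliability = 360.224 / 463.84 = 0.777.

0.777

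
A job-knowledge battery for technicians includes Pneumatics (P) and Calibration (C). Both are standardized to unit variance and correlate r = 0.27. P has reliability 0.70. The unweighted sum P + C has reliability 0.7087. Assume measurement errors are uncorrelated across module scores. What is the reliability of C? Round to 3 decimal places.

Var(P+C) = 2 + 2·0.27 = 2.540.
True-score variance = ρ_P + ρ_C + 2·0.27, so 0.7087 = (0.70 + ρ_C + 0.54) / 2.540.
ρ_C = 0.7087·2.540 − 0.70 − 0.54 = 0.560.

0.560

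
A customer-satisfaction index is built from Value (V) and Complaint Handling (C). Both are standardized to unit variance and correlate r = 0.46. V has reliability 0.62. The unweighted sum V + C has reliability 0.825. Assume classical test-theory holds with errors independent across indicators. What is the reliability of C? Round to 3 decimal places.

0.869

Var(V+C) = 2 + 2·0.46 = 2.920.
True-score variance = ρ_V + ρ_C + 2·0.46, so 0.825 = (0.62 + ρ_C + 0.92) / 2.920.
ρ_C = 0.825·2.920 − 0.62 − 0.92 = 0.869.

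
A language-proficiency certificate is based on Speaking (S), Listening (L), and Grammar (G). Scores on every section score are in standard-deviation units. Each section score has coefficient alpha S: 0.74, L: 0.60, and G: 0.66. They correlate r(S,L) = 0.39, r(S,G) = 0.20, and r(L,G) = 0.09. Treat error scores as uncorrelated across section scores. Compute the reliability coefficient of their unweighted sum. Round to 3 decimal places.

Var(S+L+G) = 3 + 2·[0.39 + 0.20 + 0.09] = 3 + 1.36 = 4.36.
With uncorrelated errors the cross-covariances are all true-score covariance, so they carry over unchanged; only the diagonal terms shrink to ρᵢσᵢ².
True-score variance = [0.74 + 0.60 + 0.66] + 1.36 = 2 + 1.36 = 3.36.
Reliability = 3.36 / 4.36 = 0.771.

0.771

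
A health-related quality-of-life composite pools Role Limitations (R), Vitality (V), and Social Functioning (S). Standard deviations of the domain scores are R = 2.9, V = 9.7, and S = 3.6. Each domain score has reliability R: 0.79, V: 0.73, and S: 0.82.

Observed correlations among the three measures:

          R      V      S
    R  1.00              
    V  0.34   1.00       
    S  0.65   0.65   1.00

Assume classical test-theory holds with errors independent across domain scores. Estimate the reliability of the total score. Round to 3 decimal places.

0.848

Var(R+V+S) = 2.9² + 9.7² + 3.6² + 2·[2.9·9.7·0.34 + 2.9·3.6·0.65 + 9.7·3.6·0.65] = 115.46 + 78.0964 = 193.556.
Under uncorrelated errors the observed covariances equal the true-score covariances, so only the own-variance terms attenuate.
True-score variance = [2.9²·0.79 + 9.7²·0.73 + 3.6²·0.82] + 78.0964 = 85.9568 + 78.0964 = 164.053.
Reliability = 164.053 / 193.556 = 0.848.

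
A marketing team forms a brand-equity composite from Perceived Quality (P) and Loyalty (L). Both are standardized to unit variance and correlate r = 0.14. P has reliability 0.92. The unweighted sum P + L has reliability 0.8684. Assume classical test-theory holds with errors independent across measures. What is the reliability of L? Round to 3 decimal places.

0.780

Var(P+L) = 2 + 2·0.14 = 2.280.
True-score variance = ρ_P + ρ_L + 2·0.14, so 0.8684 = (0.92 + ρ_L + 0.28) / 2.280.
ρ_L = 0.8684·2.280 − 0.92 − 0.28 = 0.780.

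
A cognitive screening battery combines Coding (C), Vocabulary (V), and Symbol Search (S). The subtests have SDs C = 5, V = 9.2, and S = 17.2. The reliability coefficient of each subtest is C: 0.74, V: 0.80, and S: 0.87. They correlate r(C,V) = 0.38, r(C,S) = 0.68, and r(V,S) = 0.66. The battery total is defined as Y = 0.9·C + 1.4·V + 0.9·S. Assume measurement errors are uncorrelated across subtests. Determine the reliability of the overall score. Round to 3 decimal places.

Var(Y) = 0.9²·5² + 1.4²·9.2² + 0.9²·17.2² + 2·[1.26·5·9.2·0.38 + 0.81·5·17.2·0.68 + 1.26·9.2·17.2·0.66] = 425.775 + 401.972 = 827.747.
Under uncorrelated errors the observed covariances equal the true-score covariances, so only the own-variance terms attenuate.
True-score variance = [0.9²·5²·0.74 + 1.4²·9.2²·0.80 + 0.9²·17.2²·0.87] + 401.972 = 356.179 + 401.972 = 758.151.
Reliability = 758.151 / 827.747 = 0.916.

0.916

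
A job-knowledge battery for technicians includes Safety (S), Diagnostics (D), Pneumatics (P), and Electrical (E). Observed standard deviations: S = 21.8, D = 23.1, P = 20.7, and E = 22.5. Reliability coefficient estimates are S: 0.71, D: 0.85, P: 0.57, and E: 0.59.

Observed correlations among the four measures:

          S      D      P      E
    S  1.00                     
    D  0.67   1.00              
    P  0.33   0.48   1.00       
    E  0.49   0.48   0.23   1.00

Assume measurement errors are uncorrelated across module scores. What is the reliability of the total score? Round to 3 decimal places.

Var(S+D+P+E) = 21.8² + 23.1² + 20.7² + 22.5² + 2·[21.8·23.1·0.67 + 21.8·20.7·0.33 + 21.8·22.5·0.49 + 23.1·20.7·0.48 + 23.1·22.5·0.48 + 20.7·22.5·0.23] = 1943.59 + 2625.57 = 4569.16.
With uncorrelated errors the cross-covariances are all true-score covariance, so they carry over unchanged; only the diagonal terms shrink to ρᵢσᵢ².
True-score variance = [21.8²·0.71 + 23.1²·0.85 + 20.7²·0.57 + 22.5²·0.59] + 2625.57 = 1333.92 + 2625.57 = 3959.48.
Reliability = 3959.48 / 4569.16 = 0.867.

0.867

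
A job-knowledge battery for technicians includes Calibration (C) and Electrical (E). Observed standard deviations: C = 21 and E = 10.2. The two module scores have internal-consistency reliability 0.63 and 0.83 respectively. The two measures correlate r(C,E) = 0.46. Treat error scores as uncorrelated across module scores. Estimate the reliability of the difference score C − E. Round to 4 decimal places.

0.4803

Var(C−E) = 21² + 10.2² − 2·21·10.2·0.46 = 545.04 − 197.064 = 347.976.
Because errors are independent across components, Cov(Tᵢ,Tⱼ) = Cov(Xᵢ,Xⱼ); the off-diagonal part of the true-score variance is the same as above.
True-score variance = [21²·0.63 + 10.2²·0.83] − 197.064 = 364.183 − 197.064 = 167.119.
Reliability = 167.119 / 347.976 = 0.4803.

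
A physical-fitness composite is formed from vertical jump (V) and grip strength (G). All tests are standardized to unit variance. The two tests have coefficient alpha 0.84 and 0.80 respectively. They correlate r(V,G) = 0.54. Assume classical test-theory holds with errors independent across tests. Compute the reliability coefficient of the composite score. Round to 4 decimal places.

Var(V+G) = 2 + 2·[0.54] = 2 + 1.08 = 3.08.
With uncorrelated errors the cross-covariances are all true-score covariance, so they carry over unchanged; only the diagonal terms shrink to ρᵢσᵢ².
True-score variance = [0.84 + 0.80] + 1.08 = 1.64 + 1.08 = 2.72.
Reliability = 2.72 / 3.08 = 0.8831.

0.8831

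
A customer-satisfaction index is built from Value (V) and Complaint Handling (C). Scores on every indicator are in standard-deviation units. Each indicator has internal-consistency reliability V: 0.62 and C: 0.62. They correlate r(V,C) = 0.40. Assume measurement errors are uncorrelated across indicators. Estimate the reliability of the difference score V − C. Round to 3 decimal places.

0.367

Var(V−C) = 1 + 1 − 2·0.40 = 2 − 0.8 = 1.2.
Because errors are independent across components, Cov(Tᵢ,Tⱼ) = Cov(Xᵢ,Xⱼ); the off-diagonal part of the true-score variance is the same as above.
True-score variance = [0.62 + 0.62] − 0.8 = 1.24 − 0.8 = 0.44.
Reliability = 0.44 / 1.2 = 0.367.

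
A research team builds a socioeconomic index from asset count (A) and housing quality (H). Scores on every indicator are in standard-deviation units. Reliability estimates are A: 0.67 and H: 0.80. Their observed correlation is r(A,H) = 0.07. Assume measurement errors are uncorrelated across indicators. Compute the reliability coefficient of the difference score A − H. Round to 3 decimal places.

0.715

Var(A−H) = 1 + 1 − 2·0.07 = 2 − 0.14 = 1.86.
Under uncorrelated errors the observed covariances equal the true-score covariances, so only the own-variance terms attenuate.
True-score variance = [0.67 + 0.80] − 0.14 = 1.47 − 0.14 = 1.33.
Reliability = 1.33 / 1.86 = 0.715.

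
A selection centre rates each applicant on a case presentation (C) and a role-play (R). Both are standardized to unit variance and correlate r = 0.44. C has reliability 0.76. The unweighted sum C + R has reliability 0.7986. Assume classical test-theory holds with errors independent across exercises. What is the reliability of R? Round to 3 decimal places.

0.660

Var(C+R) = 2 + 2·0.44 = 2.880.
True-score variance = ρ_C + ρ_R + 2·0.44, so 0.7986 = (0.76 + ρ_R + 0.88) / 2.880.
ρ_R = 0.7986·2.880 − 0.76 − 0.88 = 0.660.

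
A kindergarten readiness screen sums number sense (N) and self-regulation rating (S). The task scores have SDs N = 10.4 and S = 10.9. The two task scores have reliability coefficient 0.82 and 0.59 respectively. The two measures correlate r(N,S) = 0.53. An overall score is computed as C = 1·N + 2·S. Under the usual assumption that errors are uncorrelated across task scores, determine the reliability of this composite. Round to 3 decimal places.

0.740

Var(C) = 10.4² + 2²·10.9² + 2·[2·10.4·10.9·0.53] = 583.4 + 240.323 = 823.723.
With uncorrelated errors the cross-covariances are all true-score covariance, so they carry over unchanged; only the diagonal terms shrink to ρᵢσᵢ².
True-score variance = [10.4²·0.82 + 2²·10.9²·0.59] + 240.323 = 369.083 + 240.323 = 609.406.
Reliability = 609.406 / 823.723 = 0.740.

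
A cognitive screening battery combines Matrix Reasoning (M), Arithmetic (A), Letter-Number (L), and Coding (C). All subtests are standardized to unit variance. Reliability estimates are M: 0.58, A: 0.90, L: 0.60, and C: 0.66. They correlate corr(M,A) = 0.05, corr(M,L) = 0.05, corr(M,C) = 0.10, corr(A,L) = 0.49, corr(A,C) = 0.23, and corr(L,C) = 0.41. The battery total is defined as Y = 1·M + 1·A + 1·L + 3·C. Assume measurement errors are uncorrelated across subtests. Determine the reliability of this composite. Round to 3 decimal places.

Var(Y) = 1 + 1 + 1 + 3² + 2·[0.05 + 0.05 + 3·0.10 + 0.49 + 3·0.23 + 3·0.41] = 12 + 5.62 = 17.62.
Because errors are independent across components, Cov(Tᵢ,Tⱼ) = Cov(Xᵢ,Xⱼ); the off-diagonal part of the true-score variance is the same as above.
True-score variance = [0.58 + 0.90 + 0.60 + 3²·0.66] + 5.62 = 8.02 + 5.62 = 13.64.
Reliability = 13.64 / 17.62 = 0.774.

0.774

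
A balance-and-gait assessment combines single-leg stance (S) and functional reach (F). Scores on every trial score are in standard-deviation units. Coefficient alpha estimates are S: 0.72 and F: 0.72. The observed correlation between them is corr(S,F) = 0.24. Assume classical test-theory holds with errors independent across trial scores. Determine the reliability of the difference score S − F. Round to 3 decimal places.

Var(S−F) = 1 + 1 − 2·0.24 = 2 − 0.48 = 1.52.
Because errors are independent across components, Cov(Tᵢ,Tⱼ) = Cov(Xᵢ,Xⱼ); the off-diagonal part of the true-score variance is the same as above.
True-score variance = [0.72 + 0.72] − 0.48 = 1.44 − 0.48 = 0.96.
Reliability = 0.96 / 1.52 = 0.632.

0.632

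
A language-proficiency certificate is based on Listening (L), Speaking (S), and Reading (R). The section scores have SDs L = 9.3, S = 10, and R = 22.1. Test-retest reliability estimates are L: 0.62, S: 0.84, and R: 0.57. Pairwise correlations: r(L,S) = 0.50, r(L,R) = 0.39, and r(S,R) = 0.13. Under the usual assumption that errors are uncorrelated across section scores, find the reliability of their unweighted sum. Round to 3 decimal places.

0.737

Var(L+S+R) = 9.3² + 10² + 22.1² + 2·[9.3·10·0.50 + 9.3·22.1·0.39 + 10·22.1·0.13] = 674.9 + 310.773 = 985.673.
Because errors are independent across components, Cov(Tᵢ,Tⱼ) = Cov(Xᵢ,Xⱼ); the off-diagonal part of the true-score variance is the same as above.
True-score variance = [9.3²·0.62 + 10²·0.84 + 22.1²·0.57] + 310.773 = 416.018 + 310.773 = 726.791.
Reliability = 726.791 / 985.673 = 0.737.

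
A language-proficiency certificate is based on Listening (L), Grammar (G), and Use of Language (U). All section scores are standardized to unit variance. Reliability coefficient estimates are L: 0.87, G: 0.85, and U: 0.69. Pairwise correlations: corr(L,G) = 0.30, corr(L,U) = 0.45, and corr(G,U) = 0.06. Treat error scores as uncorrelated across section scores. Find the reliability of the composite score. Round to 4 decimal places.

Var(L+G+U) = 3 + 2·[0.30 + 0.45 + 0.06] = 3 + 1.62 = 4.62.
Because errors are independent across components, Cov(Tᵢ,Tⱼ) = Cov(Xᵢ,Xⱼ); the off-diagonal part of the true-score variance is the same as above.
True-score variance = [0.87 + 0.85 + 0.69] + 1.62 = 2.41 + 1.62 = 4.03.
Reliability = 4.03 / 4.62 = 0.8723.

0.8723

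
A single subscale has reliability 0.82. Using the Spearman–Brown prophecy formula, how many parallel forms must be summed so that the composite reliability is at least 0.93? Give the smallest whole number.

k ≥ ρ*(1−ρ₁)/(ρ₁(1−ρ*)) = 0.93·0.18 / (0.82·0.07) = 2.916.
Smallest integer k = 3.

3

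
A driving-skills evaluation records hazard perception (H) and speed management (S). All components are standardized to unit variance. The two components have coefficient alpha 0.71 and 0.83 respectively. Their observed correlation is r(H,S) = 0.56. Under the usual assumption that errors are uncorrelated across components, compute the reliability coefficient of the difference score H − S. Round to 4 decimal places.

0.4773

Var(H−S) = 1 + 1 − 2·0.56 = 2 − 1.12 = 0.88.
Because errors are independent across components, Cov(Tᵢ,Tⱼ) = Cov(Xᵢ,Xⱼ); the off-diagonal part of the true-score variance is the same as above.
True-score variance = [0.71 + 0.83] − 1.12 = 1.54 − 1.12 = 0.42.
Reliability = 0.42 / 0.88 = 0.4773.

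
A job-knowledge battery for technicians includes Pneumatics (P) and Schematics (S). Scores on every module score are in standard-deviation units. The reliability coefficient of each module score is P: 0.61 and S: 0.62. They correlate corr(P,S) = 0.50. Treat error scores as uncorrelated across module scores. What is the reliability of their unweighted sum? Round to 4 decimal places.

Var(P+S) = 2 + 2·[0.50] = 2 + 1 = 3.
With uncorrelated errors the cross-covariances are all true-score covariance, so they carry over unchanged; only the diagonal terms shrink to ρᵢσᵢ².
True-score variance = [0.61 + 0.62] + 1 = 1.23 + 1 = 2.23.
Reliability = 2.23 / 3 = 0.7433.

0.7433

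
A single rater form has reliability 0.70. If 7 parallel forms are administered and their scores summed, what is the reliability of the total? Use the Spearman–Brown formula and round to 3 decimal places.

0.942

ρ_k = kρ / (1 + (k−1)ρ) = 7·0.70 / (1 + 6·0.70) = 4.900 / 5.200 = 0.942.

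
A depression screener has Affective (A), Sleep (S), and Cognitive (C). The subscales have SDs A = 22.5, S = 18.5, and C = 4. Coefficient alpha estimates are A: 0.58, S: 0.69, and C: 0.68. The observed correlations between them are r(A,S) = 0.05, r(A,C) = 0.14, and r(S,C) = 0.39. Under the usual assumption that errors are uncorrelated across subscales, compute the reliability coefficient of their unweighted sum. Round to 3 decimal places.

0.673

Var(A+S+C) = 22.5² + 18.5² + 4² + 2·[22.5·18.5·0.05 + 22.5·4·0.14 + 18.5·4·0.39] = 864.5 + 124.545 = 989.045.
With uncorrelated errors the cross-covariances are all true-score covariance, so they carry over unchanged; only the diagonal terms shrink to ρᵢσᵢ².
True-score variance = [22.5²·0.58 + 18.5²·0.69 + 4²·0.68] + 124.545 = 540.658 + 124.545 = 665.202.
Reliability = 665.202 / 989.045 = 0.673.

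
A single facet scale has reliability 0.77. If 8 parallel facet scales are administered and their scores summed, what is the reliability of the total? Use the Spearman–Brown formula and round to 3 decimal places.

ρ_k = kρ / (1 + (k−1)ρ) = 8·0.77 / (1 + 7·0.77) = 6.160 / 6.390 = 0.964.

0.964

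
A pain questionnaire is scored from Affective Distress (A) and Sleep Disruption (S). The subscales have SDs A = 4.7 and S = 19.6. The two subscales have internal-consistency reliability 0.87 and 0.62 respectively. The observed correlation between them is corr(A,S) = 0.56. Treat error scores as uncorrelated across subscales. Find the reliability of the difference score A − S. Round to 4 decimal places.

0.5089

Var(A−S) = 4.7² + 19.6² − 2·4.7·19.6·0.56 = 406.25 − 103.174 = 303.076.
Because errors are independent across components, Cov(Tᵢ,Tⱼ) = Cov(Xᵢ,Xⱼ); the off-diagonal part of the true-score variance is the same as above.
True-score variance = [4.7²·0.87 + 19.6²·0.62] − 103.174 = 257.398 − 103.174 = 154.223.
Reliability = 154.223 / 303.076 = 0.5089.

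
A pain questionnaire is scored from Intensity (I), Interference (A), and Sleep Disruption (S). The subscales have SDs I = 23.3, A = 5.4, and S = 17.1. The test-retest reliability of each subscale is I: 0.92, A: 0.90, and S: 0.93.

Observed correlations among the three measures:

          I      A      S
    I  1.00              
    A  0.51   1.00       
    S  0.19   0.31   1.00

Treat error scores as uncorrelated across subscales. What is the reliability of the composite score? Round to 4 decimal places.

0.9444

Var(I+A+S) = 23.3² + 5.4² + 17.1² + 2·[23.3·5.4·0.51 + 23.3·17.1·0.19 + 5.4·17.1·0.31] = 864.46 + 336.991 = 1201.45.
With uncorrelated errors the cross-covariances are all true-score covariance, so they carry over unchanged; only the diagonal terms shrink to ρᵢσᵢ².
True-score variance = [23.3²·0.92 + 5.4²·0.90 + 17.1²·0.93] + 336.991 = 797.644 + 336.991 = 1134.63.
Reliability = 1134.63 / 1201.45 = 0.9444.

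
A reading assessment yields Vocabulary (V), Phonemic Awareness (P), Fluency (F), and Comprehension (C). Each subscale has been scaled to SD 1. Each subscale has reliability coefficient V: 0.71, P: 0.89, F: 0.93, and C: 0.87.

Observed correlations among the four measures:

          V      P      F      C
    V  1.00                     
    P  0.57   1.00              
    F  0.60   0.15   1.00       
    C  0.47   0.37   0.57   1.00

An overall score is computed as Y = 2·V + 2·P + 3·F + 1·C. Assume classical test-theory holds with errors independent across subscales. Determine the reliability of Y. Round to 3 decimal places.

0.938

Var(Y) = 2² + 2² + 3² + 1 + 2·[4·0.57 + 6·0.60 + 2·0.47 + 6·0.15 + 2·0.37 + 3·0.57] = 18 + 20.34 = 38.34.
Under uncorrelated errors the observed covariances equal the true-score covariances, so only the own-variance terms attenuate.
True-score variance = [2²·0.71 + 2²·0.89 + 3²·0.93 + 0.87] + 20.34 = 15.64 + 20.34 = 35.98.
Reliability = 35.98 / 38.34 = 0.938.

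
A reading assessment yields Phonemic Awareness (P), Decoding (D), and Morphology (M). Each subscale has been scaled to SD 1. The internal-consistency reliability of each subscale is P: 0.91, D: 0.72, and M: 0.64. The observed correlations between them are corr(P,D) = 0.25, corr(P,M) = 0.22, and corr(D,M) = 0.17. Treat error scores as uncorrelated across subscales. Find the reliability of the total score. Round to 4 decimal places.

0.8294

Var(P+D+M) = 3 + 2·[0.25 + 0.22 + 0.17] = 3 + 1.28 = 4.28.
Under uncorrelated errors the observed covariances equal the true-score covariances, so only the own-variance terms attenuate.
True-score variance = [0.91 + 0.72 + 0.64] + 1.28 = 2.27 + 1.28 = 3.55.
Reliability = 3.55 / 4.28 = 0.8294.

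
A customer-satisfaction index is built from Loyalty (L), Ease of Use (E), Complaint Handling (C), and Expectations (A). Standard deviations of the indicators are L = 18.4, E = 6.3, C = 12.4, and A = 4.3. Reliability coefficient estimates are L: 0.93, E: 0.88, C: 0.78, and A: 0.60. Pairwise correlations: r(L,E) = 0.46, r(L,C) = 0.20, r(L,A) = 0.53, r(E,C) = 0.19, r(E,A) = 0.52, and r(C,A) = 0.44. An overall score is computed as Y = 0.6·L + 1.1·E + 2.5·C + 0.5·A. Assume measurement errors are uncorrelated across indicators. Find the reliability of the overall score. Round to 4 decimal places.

Var(Y) = 0.6²·18.4² + 1.1²·6.3² + 2.5²·12.4² + 0.5²·4.3² + 2·[0.66·18.4·6.3·0.46 + 1.5·18.4·12.4·0.20 + 0.3·18.4·4.3·0.53 + 2.75·6.3·12.4·0.19 + 0.55·6.3·4.3·0.52 + 1.25·12.4·4.3·0.44] = 1135.53 + 388.226 = 1523.75.
Because errors are independent across components, Cov(Tᵢ,Tⱼ) = Cov(Xᵢ,Xⱼ); the off-diagonal part of the true-score variance is the same as above.
True-score variance = [0.6²·18.4²·0.93 + 1.1²·6.3²·0.88 + 2.5²·12.4²·0.78 + 0.5²·4.3²·0.60] + 388.226 = 907.965 + 388.226 = 1296.19.
Reliability = 1296.19 / 1523.75 = 0.8507.

0.8507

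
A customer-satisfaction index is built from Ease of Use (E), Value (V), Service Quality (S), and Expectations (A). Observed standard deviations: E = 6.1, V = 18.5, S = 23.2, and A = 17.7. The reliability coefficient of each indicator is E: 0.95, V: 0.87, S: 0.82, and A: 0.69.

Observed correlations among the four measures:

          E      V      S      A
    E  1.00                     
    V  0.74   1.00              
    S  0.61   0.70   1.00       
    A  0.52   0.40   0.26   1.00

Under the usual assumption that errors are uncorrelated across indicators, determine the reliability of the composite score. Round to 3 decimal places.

Var(E+V+S+A) = 6.1² + 18.5² + 23.2² + 17.7² + 2·[6.1·18.5·0.74 + 6.1·23.2·0.61 + 6.1·17.7·0.52 + 18.5·23.2·0.70 + 18.5·17.7·0.40 + 23.2·17.7·0.26] = 1230.99 + 1528.33 = 2759.32.
Under uncorrelated errors the observed covariances equal the true-score covariances, so only the own-variance terms attenuate.
True-score variance = [6.1²·0.95 + 18.5²·0.87 + 23.2²·0.82 + 17.7²·0.69] + 1528.33 = 990.634 + 1528.33 = 2518.97.
Reliability = 2518.97 / 2759.32 = 0.913.

0.913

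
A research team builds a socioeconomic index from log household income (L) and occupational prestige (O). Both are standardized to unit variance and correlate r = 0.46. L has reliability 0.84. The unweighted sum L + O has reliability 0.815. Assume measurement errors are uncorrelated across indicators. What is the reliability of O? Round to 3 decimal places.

0.620

Var(L+O) = 2 + 2·0.46 = 2.920.
True-score variance = ρ_L + ρ_O + 2·0.46, so 0.815 = (0.84 + ρ_O + 0.92) / 2.920.
ρ_O = 0.815·2.920 − 0.84 − 0.92 = 0.620.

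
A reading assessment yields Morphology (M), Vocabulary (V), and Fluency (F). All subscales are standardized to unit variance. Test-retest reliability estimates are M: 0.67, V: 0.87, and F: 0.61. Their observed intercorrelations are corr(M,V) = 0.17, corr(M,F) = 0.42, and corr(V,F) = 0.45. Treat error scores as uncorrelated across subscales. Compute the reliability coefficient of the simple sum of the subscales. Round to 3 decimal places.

Var(M+V+F) = 3 + 2·[0.17 + 0.42 + 0.45] = 3 + 2.08 = 5.08.
Because errors are independent across components, Cov(Tᵢ,Tⱼ) = Cov(Xᵢ,Xⱼ); the off-diagonal part of the true-score variance is the same as above.
True-score variance = [0.67 + 0.87 + 0.61] + 2.08 = 2.15 + 2.08 = 4.23.
Reliability = 4.23 / 5.08 = 0.833.

0.833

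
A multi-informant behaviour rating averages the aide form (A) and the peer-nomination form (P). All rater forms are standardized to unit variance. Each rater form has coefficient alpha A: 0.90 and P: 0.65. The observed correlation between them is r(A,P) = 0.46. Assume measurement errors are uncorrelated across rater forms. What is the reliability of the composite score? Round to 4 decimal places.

Var(A+P) = 2 + 2·[0.46] = 2 + 0.92 = 2.92.
With uncorrelated errors the cross-covariances are all true-score covariance, so they carry over unchanged; only the diagonal terms shrink to ρᵢσᵢ².
True-score variance = [0.90 + 0.65] + 0.92 = 1.55 + 0.92 = 2.47.
Reliability = 2.47 / 2.92 = 0.8459.

0.8459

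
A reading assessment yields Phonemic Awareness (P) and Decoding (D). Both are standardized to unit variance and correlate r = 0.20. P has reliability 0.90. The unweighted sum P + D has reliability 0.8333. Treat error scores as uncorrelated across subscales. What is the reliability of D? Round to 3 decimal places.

Var(P+D) = 2 + 2·0.20 = 2.400.
True-score variance = ρ_P + ρ_D + 2·0.20, so 0.8333 = (0.90 + ρ_D + 0.40) / 2.400.
ρ_D = 0.8333·2.400 − 0.90 − 0.40 = 0.700.

0.700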